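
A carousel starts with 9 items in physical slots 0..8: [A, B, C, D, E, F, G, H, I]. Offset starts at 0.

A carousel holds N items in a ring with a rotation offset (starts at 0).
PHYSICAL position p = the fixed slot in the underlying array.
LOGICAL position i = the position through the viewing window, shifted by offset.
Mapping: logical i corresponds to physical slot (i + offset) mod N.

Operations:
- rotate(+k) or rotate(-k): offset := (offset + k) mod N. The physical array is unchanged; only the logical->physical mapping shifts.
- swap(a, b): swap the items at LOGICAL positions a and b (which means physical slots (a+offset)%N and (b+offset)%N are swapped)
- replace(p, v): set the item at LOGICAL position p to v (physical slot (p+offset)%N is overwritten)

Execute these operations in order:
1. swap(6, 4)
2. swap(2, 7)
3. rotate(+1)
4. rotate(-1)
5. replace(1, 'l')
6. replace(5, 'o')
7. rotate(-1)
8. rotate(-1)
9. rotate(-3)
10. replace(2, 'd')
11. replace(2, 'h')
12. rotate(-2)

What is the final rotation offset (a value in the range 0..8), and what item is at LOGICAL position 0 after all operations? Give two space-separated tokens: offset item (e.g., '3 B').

After op 1 (swap(6, 4)): offset=0, physical=[A,B,C,D,G,F,E,H,I], logical=[A,B,C,D,G,F,E,H,I]
After op 2 (swap(2, 7)): offset=0, physical=[A,B,H,D,G,F,E,C,I], logical=[A,B,H,D,G,F,E,C,I]
After op 3 (rotate(+1)): offset=1, physical=[A,B,H,D,G,F,E,C,I], logical=[B,H,D,G,F,E,C,I,A]
After op 4 (rotate(-1)): offset=0, physical=[A,B,H,D,G,F,E,C,I], logical=[A,B,H,D,G,F,E,C,I]
After op 5 (replace(1, 'l')): offset=0, physical=[A,l,H,D,G,F,E,C,I], logical=[A,l,H,D,G,F,E,C,I]
After op 6 (replace(5, 'o')): offset=0, physical=[A,l,H,D,G,o,E,C,I], logical=[A,l,H,D,G,o,E,C,I]
After op 7 (rotate(-1)): offset=8, physical=[A,l,H,D,G,o,E,C,I], logical=[I,A,l,H,D,G,o,E,C]
After op 8 (rotate(-1)): offset=7, physical=[A,l,H,D,G,o,E,C,I], logical=[C,I,A,l,H,D,G,o,E]
After op 9 (rotate(-3)): offset=4, physical=[A,l,H,D,G,o,E,C,I], logical=[G,o,E,C,I,A,l,H,D]
After op 10 (replace(2, 'd')): offset=4, physical=[A,l,H,D,G,o,d,C,I], logical=[G,o,d,C,I,A,l,H,D]
After op 11 (replace(2, 'h')): offset=4, physical=[A,l,H,D,G,o,h,C,I], logical=[G,o,h,C,I,A,l,H,D]
After op 12 (rotate(-2)): offset=2, physical=[A,l,H,D,G,o,h,C,I], logical=[H,D,G,o,h,C,I,A,l]

Answer: 2 H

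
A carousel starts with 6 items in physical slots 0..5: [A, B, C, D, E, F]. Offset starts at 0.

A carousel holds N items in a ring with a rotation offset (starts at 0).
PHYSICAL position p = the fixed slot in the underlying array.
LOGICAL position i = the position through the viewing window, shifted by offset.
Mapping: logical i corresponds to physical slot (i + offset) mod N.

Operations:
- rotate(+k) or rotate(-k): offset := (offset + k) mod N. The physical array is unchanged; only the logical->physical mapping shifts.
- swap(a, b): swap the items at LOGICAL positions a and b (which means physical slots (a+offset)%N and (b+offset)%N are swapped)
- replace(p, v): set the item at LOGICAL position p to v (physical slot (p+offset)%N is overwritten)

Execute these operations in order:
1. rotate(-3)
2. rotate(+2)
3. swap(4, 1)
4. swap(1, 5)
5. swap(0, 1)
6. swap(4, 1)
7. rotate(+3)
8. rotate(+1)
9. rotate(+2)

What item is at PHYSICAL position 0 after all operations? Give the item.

Answer: A

Derivation:
After op 1 (rotate(-3)): offset=3, physical=[A,B,C,D,E,F], logical=[D,E,F,A,B,C]
After op 2 (rotate(+2)): offset=5, physical=[A,B,C,D,E,F], logical=[F,A,B,C,D,E]
After op 3 (swap(4, 1)): offset=5, physical=[D,B,C,A,E,F], logical=[F,D,B,C,A,E]
After op 4 (swap(1, 5)): offset=5, physical=[E,B,C,A,D,F], logical=[F,E,B,C,A,D]
After op 5 (swap(0, 1)): offset=5, physical=[F,B,C,A,D,E], logical=[E,F,B,C,A,D]
After op 6 (swap(4, 1)): offset=5, physical=[A,B,C,F,D,E], logical=[E,A,B,C,F,D]
After op 7 (rotate(+3)): offset=2, physical=[A,B,C,F,D,E], logical=[C,F,D,E,A,B]
After op 8 (rotate(+1)): offset=3, physical=[A,B,C,F,D,E], logical=[F,D,E,A,B,C]
After op 9 (rotate(+2)): offset=5, physical=[A,B,C,F,D,E], logical=[E,A,B,C,F,D]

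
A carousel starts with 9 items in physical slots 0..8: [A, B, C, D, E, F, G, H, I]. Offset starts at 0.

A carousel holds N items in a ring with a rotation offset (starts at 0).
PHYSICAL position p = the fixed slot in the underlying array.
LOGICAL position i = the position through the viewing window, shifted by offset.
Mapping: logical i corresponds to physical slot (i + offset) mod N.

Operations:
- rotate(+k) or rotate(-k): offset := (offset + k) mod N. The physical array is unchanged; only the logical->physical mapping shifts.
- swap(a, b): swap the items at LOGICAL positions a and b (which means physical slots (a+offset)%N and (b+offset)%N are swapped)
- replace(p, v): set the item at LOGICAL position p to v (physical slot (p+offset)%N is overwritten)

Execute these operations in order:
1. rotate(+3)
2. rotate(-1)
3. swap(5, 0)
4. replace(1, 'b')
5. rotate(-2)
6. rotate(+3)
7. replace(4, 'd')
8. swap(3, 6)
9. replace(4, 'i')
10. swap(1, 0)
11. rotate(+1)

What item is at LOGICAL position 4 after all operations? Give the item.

Answer: I

Derivation:
After op 1 (rotate(+3)): offset=3, physical=[A,B,C,D,E,F,G,H,I], logical=[D,E,F,G,H,I,A,B,C]
After op 2 (rotate(-1)): offset=2, physical=[A,B,C,D,E,F,G,H,I], logical=[C,D,E,F,G,H,I,A,B]
After op 3 (swap(5, 0)): offset=2, physical=[A,B,H,D,E,F,G,C,I], logical=[H,D,E,F,G,C,I,A,B]
After op 4 (replace(1, 'b')): offset=2, physical=[A,B,H,b,E,F,G,C,I], logical=[H,b,E,F,G,C,I,A,B]
After op 5 (rotate(-2)): offset=0, physical=[A,B,H,b,E,F,G,C,I], logical=[A,B,H,b,E,F,G,C,I]
After op 6 (rotate(+3)): offset=3, physical=[A,B,H,b,E,F,G,C,I], logical=[b,E,F,G,C,I,A,B,H]
After op 7 (replace(4, 'd')): offset=3, physical=[A,B,H,b,E,F,G,d,I], logical=[b,E,F,G,d,I,A,B,H]
After op 8 (swap(3, 6)): offset=3, physical=[G,B,H,b,E,F,A,d,I], logical=[b,E,F,A,d,I,G,B,H]
After op 9 (replace(4, 'i')): offset=3, physical=[G,B,H,b,E,F,A,i,I], logical=[b,E,F,A,i,I,G,B,H]
After op 10 (swap(1, 0)): offset=3, physical=[G,B,H,E,b,F,A,i,I], logical=[E,b,F,A,i,I,G,B,H]
After op 11 (rotate(+1)): offset=4, physical=[G,B,H,E,b,F,A,i,I], logical=[b,F,A,i,I,G,B,H,E]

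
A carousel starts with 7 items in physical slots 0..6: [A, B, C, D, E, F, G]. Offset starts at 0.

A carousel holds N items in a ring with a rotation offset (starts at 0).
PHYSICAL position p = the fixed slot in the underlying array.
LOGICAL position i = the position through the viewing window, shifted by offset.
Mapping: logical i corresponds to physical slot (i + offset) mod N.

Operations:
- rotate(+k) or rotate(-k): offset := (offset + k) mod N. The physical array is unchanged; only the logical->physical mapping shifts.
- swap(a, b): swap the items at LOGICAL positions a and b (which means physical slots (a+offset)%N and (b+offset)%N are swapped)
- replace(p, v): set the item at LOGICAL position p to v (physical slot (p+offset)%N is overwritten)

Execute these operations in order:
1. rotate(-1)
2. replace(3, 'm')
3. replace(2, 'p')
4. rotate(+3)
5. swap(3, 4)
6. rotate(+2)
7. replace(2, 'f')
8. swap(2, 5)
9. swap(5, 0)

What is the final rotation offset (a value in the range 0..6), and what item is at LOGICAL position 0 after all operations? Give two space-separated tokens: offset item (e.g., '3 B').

After op 1 (rotate(-1)): offset=6, physical=[A,B,C,D,E,F,G], logical=[G,A,B,C,D,E,F]
After op 2 (replace(3, 'm')): offset=6, physical=[A,B,m,D,E,F,G], logical=[G,A,B,m,D,E,F]
After op 3 (replace(2, 'p')): offset=6, physical=[A,p,m,D,E,F,G], logical=[G,A,p,m,D,E,F]
After op 4 (rotate(+3)): offset=2, physical=[A,p,m,D,E,F,G], logical=[m,D,E,F,G,A,p]
After op 5 (swap(3, 4)): offset=2, physical=[A,p,m,D,E,G,F], logical=[m,D,E,G,F,A,p]
After op 6 (rotate(+2)): offset=4, physical=[A,p,m,D,E,G,F], logical=[E,G,F,A,p,m,D]
After op 7 (replace(2, 'f')): offset=4, physical=[A,p,m,D,E,G,f], logical=[E,G,f,A,p,m,D]
After op 8 (swap(2, 5)): offset=4, physical=[A,p,f,D,E,G,m], logical=[E,G,m,A,p,f,D]
After op 9 (swap(5, 0)): offset=4, physical=[A,p,E,D,f,G,m], logical=[f,G,m,A,p,E,D]

Answer: 4 f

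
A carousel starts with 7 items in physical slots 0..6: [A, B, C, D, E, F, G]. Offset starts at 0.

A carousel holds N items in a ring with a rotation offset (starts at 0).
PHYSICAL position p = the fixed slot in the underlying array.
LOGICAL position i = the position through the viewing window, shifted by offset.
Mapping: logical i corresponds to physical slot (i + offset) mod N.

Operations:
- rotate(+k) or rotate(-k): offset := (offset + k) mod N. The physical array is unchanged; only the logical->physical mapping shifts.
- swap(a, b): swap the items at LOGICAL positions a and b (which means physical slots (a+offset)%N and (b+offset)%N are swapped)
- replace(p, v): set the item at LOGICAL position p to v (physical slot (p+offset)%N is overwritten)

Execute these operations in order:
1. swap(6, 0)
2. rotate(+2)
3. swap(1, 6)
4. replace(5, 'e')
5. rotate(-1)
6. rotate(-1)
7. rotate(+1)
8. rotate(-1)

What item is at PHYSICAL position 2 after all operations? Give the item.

Answer: C

Derivation:
After op 1 (swap(6, 0)): offset=0, physical=[G,B,C,D,E,F,A], logical=[G,B,C,D,E,F,A]
After op 2 (rotate(+2)): offset=2, physical=[G,B,C,D,E,F,A], logical=[C,D,E,F,A,G,B]
After op 3 (swap(1, 6)): offset=2, physical=[G,D,C,B,E,F,A], logical=[C,B,E,F,A,G,D]
After op 4 (replace(5, 'e')): offset=2, physical=[e,D,C,B,E,F,A], logical=[C,B,E,F,A,e,D]
After op 5 (rotate(-1)): offset=1, physical=[e,D,C,B,E,F,A], logical=[D,C,B,E,F,A,e]
After op 6 (rotate(-1)): offset=0, physical=[e,D,C,B,E,F,A], logical=[e,D,C,B,E,F,A]
After op 7 (rotate(+1)): offset=1, physical=[e,D,C,B,E,F,A], logical=[D,C,B,E,F,A,e]
After op 8 (rotate(-1)): offset=0, physical=[e,D,C,B,E,F,A], logical=[e,D,C,B,E,F,A]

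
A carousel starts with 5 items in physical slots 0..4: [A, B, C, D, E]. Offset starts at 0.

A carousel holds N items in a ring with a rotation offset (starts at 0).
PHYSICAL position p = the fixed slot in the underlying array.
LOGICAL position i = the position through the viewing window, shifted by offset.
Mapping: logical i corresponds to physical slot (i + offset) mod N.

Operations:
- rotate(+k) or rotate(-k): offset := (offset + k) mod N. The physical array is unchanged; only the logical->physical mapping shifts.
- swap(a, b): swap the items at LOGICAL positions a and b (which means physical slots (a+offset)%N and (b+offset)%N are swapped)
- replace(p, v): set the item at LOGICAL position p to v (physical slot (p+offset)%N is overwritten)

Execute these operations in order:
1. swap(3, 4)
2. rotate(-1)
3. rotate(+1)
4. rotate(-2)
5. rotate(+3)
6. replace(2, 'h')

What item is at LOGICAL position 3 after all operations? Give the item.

After op 1 (swap(3, 4)): offset=0, physical=[A,B,C,E,D], logical=[A,B,C,E,D]
After op 2 (rotate(-1)): offset=4, physical=[A,B,C,E,D], logical=[D,A,B,C,E]
After op 3 (rotate(+1)): offset=0, physical=[A,B,C,E,D], logical=[A,B,C,E,D]
After op 4 (rotate(-2)): offset=3, physical=[A,B,C,E,D], logical=[E,D,A,B,C]
After op 5 (rotate(+3)): offset=1, physical=[A,B,C,E,D], logical=[B,C,E,D,A]
After op 6 (replace(2, 'h')): offset=1, physical=[A,B,C,h,D], logical=[B,C,h,D,A]

Answer: D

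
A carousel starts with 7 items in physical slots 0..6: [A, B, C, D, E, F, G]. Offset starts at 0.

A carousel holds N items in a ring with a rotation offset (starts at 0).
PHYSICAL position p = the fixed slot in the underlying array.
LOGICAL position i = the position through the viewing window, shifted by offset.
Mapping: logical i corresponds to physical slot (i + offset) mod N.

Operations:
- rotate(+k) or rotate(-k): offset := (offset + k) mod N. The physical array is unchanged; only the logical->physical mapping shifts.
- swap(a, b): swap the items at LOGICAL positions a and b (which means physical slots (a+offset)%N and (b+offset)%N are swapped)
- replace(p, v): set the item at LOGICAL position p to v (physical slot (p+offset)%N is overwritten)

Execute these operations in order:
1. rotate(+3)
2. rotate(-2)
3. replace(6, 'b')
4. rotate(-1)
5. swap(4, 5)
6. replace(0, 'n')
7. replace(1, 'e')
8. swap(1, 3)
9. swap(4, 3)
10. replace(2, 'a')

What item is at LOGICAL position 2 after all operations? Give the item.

Answer: a

Derivation:
After op 1 (rotate(+3)): offset=3, physical=[A,B,C,D,E,F,G], logical=[D,E,F,G,A,B,C]
After op 2 (rotate(-2)): offset=1, physical=[A,B,C,D,E,F,G], logical=[B,C,D,E,F,G,A]
After op 3 (replace(6, 'b')): offset=1, physical=[b,B,C,D,E,F,G], logical=[B,C,D,E,F,G,b]
After op 4 (rotate(-1)): offset=0, physical=[b,B,C,D,E,F,G], logical=[b,B,C,D,E,F,G]
After op 5 (swap(4, 5)): offset=0, physical=[b,B,C,D,F,E,G], logical=[b,B,C,D,F,E,G]
After op 6 (replace(0, 'n')): offset=0, physical=[n,B,C,D,F,E,G], logical=[n,B,C,D,F,E,G]
After op 7 (replace(1, 'e')): offset=0, physical=[n,e,C,D,F,E,G], logical=[n,e,C,D,F,E,G]
After op 8 (swap(1, 3)): offset=0, physical=[n,D,C,e,F,E,G], logical=[n,D,C,e,F,E,G]
After op 9 (swap(4, 3)): offset=0, physical=[n,D,C,F,e,E,G], logical=[n,D,C,F,e,E,G]
After op 10 (replace(2, 'a')): offset=0, physical=[n,D,a,F,e,E,G], logical=[n,D,a,F,e,E,G]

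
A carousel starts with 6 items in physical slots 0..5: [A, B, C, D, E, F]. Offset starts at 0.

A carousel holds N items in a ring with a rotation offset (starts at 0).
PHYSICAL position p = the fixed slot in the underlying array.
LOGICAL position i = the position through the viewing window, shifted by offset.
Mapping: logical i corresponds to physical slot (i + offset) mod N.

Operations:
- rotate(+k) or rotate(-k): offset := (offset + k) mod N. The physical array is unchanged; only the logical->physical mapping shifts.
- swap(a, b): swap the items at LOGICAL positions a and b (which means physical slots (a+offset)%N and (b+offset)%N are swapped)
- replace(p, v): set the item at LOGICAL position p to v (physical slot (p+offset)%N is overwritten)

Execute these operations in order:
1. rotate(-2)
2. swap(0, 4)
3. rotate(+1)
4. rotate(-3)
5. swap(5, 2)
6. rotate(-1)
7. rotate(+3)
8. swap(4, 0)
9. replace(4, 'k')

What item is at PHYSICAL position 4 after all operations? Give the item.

After op 1 (rotate(-2)): offset=4, physical=[A,B,C,D,E,F], logical=[E,F,A,B,C,D]
After op 2 (swap(0, 4)): offset=4, physical=[A,B,E,D,C,F], logical=[C,F,A,B,E,D]
After op 3 (rotate(+1)): offset=5, physical=[A,B,E,D,C,F], logical=[F,A,B,E,D,C]
After op 4 (rotate(-3)): offset=2, physical=[A,B,E,D,C,F], logical=[E,D,C,F,A,B]
After op 5 (swap(5, 2)): offset=2, physical=[A,C,E,D,B,F], logical=[E,D,B,F,A,C]
After op 6 (rotate(-1)): offset=1, physical=[A,C,E,D,B,F], logical=[C,E,D,B,F,A]
After op 7 (rotate(+3)): offset=4, physical=[A,C,E,D,B,F], logical=[B,F,A,C,E,D]
After op 8 (swap(4, 0)): offset=4, physical=[A,C,B,D,E,F], logical=[E,F,A,C,B,D]
After op 9 (replace(4, 'k')): offset=4, physical=[A,C,k,D,E,F], logical=[E,F,A,C,k,D]

Answer: E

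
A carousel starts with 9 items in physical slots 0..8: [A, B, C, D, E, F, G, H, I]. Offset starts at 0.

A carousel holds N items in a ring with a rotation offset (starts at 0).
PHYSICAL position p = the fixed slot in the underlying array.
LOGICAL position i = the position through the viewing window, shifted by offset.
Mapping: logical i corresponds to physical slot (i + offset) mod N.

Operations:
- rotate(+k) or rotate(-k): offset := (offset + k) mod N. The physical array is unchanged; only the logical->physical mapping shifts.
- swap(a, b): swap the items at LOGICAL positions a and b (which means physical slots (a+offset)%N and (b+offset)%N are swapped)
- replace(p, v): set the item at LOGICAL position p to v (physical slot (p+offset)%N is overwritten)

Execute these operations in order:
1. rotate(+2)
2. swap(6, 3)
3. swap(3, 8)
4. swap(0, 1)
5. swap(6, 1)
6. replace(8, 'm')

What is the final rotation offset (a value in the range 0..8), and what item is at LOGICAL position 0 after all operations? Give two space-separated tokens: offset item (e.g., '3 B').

Answer: 2 D

Derivation:
After op 1 (rotate(+2)): offset=2, physical=[A,B,C,D,E,F,G,H,I], logical=[C,D,E,F,G,H,I,A,B]
After op 2 (swap(6, 3)): offset=2, physical=[A,B,C,D,E,I,G,H,F], logical=[C,D,E,I,G,H,F,A,B]
After op 3 (swap(3, 8)): offset=2, physical=[A,I,C,D,E,B,G,H,F], logical=[C,D,E,B,G,H,F,A,I]
After op 4 (swap(0, 1)): offset=2, physical=[A,I,D,C,E,B,G,H,F], logical=[D,C,E,B,G,H,F,A,I]
After op 5 (swap(6, 1)): offset=2, physical=[A,I,D,F,E,B,G,H,C], logical=[D,F,E,B,G,H,C,A,I]
After op 6 (replace(8, 'm')): offset=2, physical=[A,m,D,F,E,B,G,H,C], logical=[D,F,E,B,G,H,C,A,m]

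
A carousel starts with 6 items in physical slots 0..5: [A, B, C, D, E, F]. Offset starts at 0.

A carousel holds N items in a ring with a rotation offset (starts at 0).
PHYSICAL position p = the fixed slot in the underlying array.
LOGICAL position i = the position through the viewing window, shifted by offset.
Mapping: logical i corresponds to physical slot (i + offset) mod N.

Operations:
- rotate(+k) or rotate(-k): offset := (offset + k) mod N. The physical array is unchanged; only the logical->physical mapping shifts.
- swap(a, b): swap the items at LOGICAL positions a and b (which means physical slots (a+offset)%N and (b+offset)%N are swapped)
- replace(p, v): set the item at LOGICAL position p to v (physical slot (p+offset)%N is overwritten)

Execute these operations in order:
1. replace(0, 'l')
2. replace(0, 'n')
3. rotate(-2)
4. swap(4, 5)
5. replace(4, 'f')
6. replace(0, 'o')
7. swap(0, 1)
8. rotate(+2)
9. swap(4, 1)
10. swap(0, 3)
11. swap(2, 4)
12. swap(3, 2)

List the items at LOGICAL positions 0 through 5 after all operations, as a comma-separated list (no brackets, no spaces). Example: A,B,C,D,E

After op 1 (replace(0, 'l')): offset=0, physical=[l,B,C,D,E,F], logical=[l,B,C,D,E,F]
After op 2 (replace(0, 'n')): offset=0, physical=[n,B,C,D,E,F], logical=[n,B,C,D,E,F]
After op 3 (rotate(-2)): offset=4, physical=[n,B,C,D,E,F], logical=[E,F,n,B,C,D]
After op 4 (swap(4, 5)): offset=4, physical=[n,B,D,C,E,F], logical=[E,F,n,B,D,C]
After op 5 (replace(4, 'f')): offset=4, physical=[n,B,f,C,E,F], logical=[E,F,n,B,f,C]
After op 6 (replace(0, 'o')): offset=4, physical=[n,B,f,C,o,F], logical=[o,F,n,B,f,C]
After op 7 (swap(0, 1)): offset=4, physical=[n,B,f,C,F,o], logical=[F,o,n,B,f,C]
After op 8 (rotate(+2)): offset=0, physical=[n,B,f,C,F,o], logical=[n,B,f,C,F,o]
After op 9 (swap(4, 1)): offset=0, physical=[n,F,f,C,B,o], logical=[n,F,f,C,B,o]
After op 10 (swap(0, 3)): offset=0, physical=[C,F,f,n,B,o], logical=[C,F,f,n,B,o]
After op 11 (swap(2, 4)): offset=0, physical=[C,F,B,n,f,o], logical=[C,F,B,n,f,o]
After op 12 (swap(3, 2)): offset=0, physical=[C,F,n,B,f,o], logical=[C,F,n,B,f,o]

Answer: C,F,n,B,f,o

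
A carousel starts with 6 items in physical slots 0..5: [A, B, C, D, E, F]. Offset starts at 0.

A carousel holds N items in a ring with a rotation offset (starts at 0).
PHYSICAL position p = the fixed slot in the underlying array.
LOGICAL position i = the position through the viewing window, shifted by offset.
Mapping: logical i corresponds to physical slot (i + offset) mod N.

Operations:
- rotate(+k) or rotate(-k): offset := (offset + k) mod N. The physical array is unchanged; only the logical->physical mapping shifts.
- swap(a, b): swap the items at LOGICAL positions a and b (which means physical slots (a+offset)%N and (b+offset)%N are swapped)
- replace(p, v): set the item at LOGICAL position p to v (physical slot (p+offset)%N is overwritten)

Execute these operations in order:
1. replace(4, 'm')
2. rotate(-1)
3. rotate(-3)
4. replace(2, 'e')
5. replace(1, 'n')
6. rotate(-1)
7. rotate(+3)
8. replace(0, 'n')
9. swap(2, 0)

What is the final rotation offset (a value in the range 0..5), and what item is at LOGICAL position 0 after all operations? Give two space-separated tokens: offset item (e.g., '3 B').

After op 1 (replace(4, 'm')): offset=0, physical=[A,B,C,D,m,F], logical=[A,B,C,D,m,F]
After op 2 (rotate(-1)): offset=5, physical=[A,B,C,D,m,F], logical=[F,A,B,C,D,m]
After op 3 (rotate(-3)): offset=2, physical=[A,B,C,D,m,F], logical=[C,D,m,F,A,B]
After op 4 (replace(2, 'e')): offset=2, physical=[A,B,C,D,e,F], logical=[C,D,e,F,A,B]
After op 5 (replace(1, 'n')): offset=2, physical=[A,B,C,n,e,F], logical=[C,n,e,F,A,B]
After op 6 (rotate(-1)): offset=1, physical=[A,B,C,n,e,F], logical=[B,C,n,e,F,A]
After op 7 (rotate(+3)): offset=4, physical=[A,B,C,n,e,F], logical=[e,F,A,B,C,n]
After op 8 (replace(0, 'n')): offset=4, physical=[A,B,C,n,n,F], logical=[n,F,A,B,C,n]
After op 9 (swap(2, 0)): offset=4, physical=[n,B,C,n,A,F], logical=[A,F,n,B,C,n]

Answer: 4 A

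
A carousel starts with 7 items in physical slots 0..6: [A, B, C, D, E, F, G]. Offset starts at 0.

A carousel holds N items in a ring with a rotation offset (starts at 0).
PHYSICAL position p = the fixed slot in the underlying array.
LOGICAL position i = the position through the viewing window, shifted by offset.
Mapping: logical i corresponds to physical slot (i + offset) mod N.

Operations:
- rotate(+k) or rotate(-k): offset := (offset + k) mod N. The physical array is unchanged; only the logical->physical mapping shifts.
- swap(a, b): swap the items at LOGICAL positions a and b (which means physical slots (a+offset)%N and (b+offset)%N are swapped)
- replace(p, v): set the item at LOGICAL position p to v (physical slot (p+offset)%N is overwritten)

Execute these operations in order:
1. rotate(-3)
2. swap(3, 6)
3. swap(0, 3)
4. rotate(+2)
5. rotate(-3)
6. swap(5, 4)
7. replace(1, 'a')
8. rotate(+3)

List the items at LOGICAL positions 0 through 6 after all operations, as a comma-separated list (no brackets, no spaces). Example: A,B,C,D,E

After op 1 (rotate(-3)): offset=4, physical=[A,B,C,D,E,F,G], logical=[E,F,G,A,B,C,D]
After op 2 (swap(3, 6)): offset=4, physical=[D,B,C,A,E,F,G], logical=[E,F,G,D,B,C,A]
After op 3 (swap(0, 3)): offset=4, physical=[E,B,C,A,D,F,G], logical=[D,F,G,E,B,C,A]
After op 4 (rotate(+2)): offset=6, physical=[E,B,C,A,D,F,G], logical=[G,E,B,C,A,D,F]
After op 5 (rotate(-3)): offset=3, physical=[E,B,C,A,D,F,G], logical=[A,D,F,G,E,B,C]
After op 6 (swap(5, 4)): offset=3, physical=[B,E,C,A,D,F,G], logical=[A,D,F,G,B,E,C]
After op 7 (replace(1, 'a')): offset=3, physical=[B,E,C,A,a,F,G], logical=[A,a,F,G,B,E,C]
After op 8 (rotate(+3)): offset=6, physical=[B,E,C,A,a,F,G], logical=[G,B,E,C,A,a,F]

Answer: G,B,E,C,A,a,F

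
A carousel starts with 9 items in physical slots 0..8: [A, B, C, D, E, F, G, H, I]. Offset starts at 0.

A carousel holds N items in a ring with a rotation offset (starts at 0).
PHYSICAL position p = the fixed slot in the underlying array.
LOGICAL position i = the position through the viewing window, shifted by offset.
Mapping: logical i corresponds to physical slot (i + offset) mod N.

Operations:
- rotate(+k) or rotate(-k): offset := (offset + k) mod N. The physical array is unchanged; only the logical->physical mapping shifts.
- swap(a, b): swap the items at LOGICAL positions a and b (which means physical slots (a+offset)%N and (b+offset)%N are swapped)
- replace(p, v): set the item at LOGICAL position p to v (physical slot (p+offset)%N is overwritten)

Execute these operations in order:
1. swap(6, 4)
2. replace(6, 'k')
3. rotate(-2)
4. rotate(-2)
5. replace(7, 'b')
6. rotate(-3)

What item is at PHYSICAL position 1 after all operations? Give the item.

Answer: B

Derivation:
After op 1 (swap(6, 4)): offset=0, physical=[A,B,C,D,G,F,E,H,I], logical=[A,B,C,D,G,F,E,H,I]
After op 2 (replace(6, 'k')): offset=0, physical=[A,B,C,D,G,F,k,H,I], logical=[A,B,C,D,G,F,k,H,I]
After op 3 (rotate(-2)): offset=7, physical=[A,B,C,D,G,F,k,H,I], logical=[H,I,A,B,C,D,G,F,k]
After op 4 (rotate(-2)): offset=5, physical=[A,B,C,D,G,F,k,H,I], logical=[F,k,H,I,A,B,C,D,G]
After op 5 (replace(7, 'b')): offset=5, physical=[A,B,C,b,G,F,k,H,I], logical=[F,k,H,I,A,B,C,b,G]
After op 6 (rotate(-3)): offset=2, physical=[A,B,C,b,G,F,k,H,I], logical=[C,b,G,F,k,H,I,A,B]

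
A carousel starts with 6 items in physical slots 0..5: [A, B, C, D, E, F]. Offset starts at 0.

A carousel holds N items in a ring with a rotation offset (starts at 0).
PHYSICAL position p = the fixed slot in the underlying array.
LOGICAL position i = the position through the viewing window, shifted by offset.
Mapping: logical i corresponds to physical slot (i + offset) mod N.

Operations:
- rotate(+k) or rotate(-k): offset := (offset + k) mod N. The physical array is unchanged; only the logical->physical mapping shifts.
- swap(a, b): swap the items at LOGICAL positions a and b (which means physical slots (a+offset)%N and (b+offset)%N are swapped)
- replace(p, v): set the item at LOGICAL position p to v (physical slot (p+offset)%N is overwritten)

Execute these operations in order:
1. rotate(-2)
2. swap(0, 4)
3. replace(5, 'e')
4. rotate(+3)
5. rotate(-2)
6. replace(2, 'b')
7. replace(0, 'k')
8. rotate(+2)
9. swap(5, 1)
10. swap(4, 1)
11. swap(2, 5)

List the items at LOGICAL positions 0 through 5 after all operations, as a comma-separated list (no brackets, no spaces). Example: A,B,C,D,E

After op 1 (rotate(-2)): offset=4, physical=[A,B,C,D,E,F], logical=[E,F,A,B,C,D]
After op 2 (swap(0, 4)): offset=4, physical=[A,B,E,D,C,F], logical=[C,F,A,B,E,D]
After op 3 (replace(5, 'e')): offset=4, physical=[A,B,E,e,C,F], logical=[C,F,A,B,E,e]
After op 4 (rotate(+3)): offset=1, physical=[A,B,E,e,C,F], logical=[B,E,e,C,F,A]
After op 5 (rotate(-2)): offset=5, physical=[A,B,E,e,C,F], logical=[F,A,B,E,e,C]
After op 6 (replace(2, 'b')): offset=5, physical=[A,b,E,e,C,F], logical=[F,A,b,E,e,C]
After op 7 (replace(0, 'k')): offset=5, physical=[A,b,E,e,C,k], logical=[k,A,b,E,e,C]
After op 8 (rotate(+2)): offset=1, physical=[A,b,E,e,C,k], logical=[b,E,e,C,k,A]
After op 9 (swap(5, 1)): offset=1, physical=[E,b,A,e,C,k], logical=[b,A,e,C,k,E]
After op 10 (swap(4, 1)): offset=1, physical=[E,b,k,e,C,A], logical=[b,k,e,C,A,E]
After op 11 (swap(2, 5)): offset=1, physical=[e,b,k,E,C,A], logical=[b,k,E,C,A,e]

Answer: b,k,E,C,A,e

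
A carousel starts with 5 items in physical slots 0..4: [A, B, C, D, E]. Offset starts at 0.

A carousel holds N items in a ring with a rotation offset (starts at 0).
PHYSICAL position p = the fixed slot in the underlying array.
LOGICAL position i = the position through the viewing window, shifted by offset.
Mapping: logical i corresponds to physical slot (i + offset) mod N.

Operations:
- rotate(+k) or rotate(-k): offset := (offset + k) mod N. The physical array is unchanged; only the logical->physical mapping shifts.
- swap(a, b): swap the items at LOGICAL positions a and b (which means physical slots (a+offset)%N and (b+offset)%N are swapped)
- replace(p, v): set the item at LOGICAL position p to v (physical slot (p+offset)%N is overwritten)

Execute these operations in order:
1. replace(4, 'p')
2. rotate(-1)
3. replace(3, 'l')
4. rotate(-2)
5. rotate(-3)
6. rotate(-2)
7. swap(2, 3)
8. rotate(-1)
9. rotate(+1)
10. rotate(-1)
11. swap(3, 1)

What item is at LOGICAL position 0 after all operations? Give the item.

After op 1 (replace(4, 'p')): offset=0, physical=[A,B,C,D,p], logical=[A,B,C,D,p]
After op 2 (rotate(-1)): offset=4, physical=[A,B,C,D,p], logical=[p,A,B,C,D]
After op 3 (replace(3, 'l')): offset=4, physical=[A,B,l,D,p], logical=[p,A,B,l,D]
After op 4 (rotate(-2)): offset=2, physical=[A,B,l,D,p], logical=[l,D,p,A,B]
After op 5 (rotate(-3)): offset=4, physical=[A,B,l,D,p], logical=[p,A,B,l,D]
After op 6 (rotate(-2)): offset=2, physical=[A,B,l,D,p], logical=[l,D,p,A,B]
After op 7 (swap(2, 3)): offset=2, physical=[p,B,l,D,A], logical=[l,D,A,p,B]
After op 8 (rotate(-1)): offset=1, physical=[p,B,l,D,A], logical=[B,l,D,A,p]
After op 9 (rotate(+1)): offset=2, physical=[p,B,l,D,A], logical=[l,D,A,p,B]
After op 10 (rotate(-1)): offset=1, physical=[p,B,l,D,A], logical=[B,l,D,A,p]
After op 11 (swap(3, 1)): offset=1, physical=[p,B,A,D,l], logical=[B,A,D,l,p]

Answer: B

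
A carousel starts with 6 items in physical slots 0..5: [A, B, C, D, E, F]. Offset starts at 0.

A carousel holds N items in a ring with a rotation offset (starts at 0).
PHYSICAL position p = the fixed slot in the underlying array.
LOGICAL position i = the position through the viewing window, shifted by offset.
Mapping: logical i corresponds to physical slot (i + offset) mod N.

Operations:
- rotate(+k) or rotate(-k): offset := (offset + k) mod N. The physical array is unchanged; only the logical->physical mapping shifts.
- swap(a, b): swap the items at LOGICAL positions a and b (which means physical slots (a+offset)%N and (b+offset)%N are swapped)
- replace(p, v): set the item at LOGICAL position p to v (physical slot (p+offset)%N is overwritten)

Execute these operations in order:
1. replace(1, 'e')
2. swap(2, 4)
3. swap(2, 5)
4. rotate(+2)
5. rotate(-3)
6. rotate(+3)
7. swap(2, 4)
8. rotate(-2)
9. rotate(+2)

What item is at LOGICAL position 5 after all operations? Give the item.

Answer: e

Derivation:
After op 1 (replace(1, 'e')): offset=0, physical=[A,e,C,D,E,F], logical=[A,e,C,D,E,F]
After op 2 (swap(2, 4)): offset=0, physical=[A,e,E,D,C,F], logical=[A,e,E,D,C,F]
After op 3 (swap(2, 5)): offset=0, physical=[A,e,F,D,C,E], logical=[A,e,F,D,C,E]
After op 4 (rotate(+2)): offset=2, physical=[A,e,F,D,C,E], logical=[F,D,C,E,A,e]
After op 5 (rotate(-3)): offset=5, physical=[A,e,F,D,C,E], logical=[E,A,e,F,D,C]
After op 6 (rotate(+3)): offset=2, physical=[A,e,F,D,C,E], logical=[F,D,C,E,A,e]
After op 7 (swap(2, 4)): offset=2, physical=[C,e,F,D,A,E], logical=[F,D,A,E,C,e]
After op 8 (rotate(-2)): offset=0, physical=[C,e,F,D,A,E], logical=[C,e,F,D,A,E]
After op 9 (rotate(+2)): offset=2, physical=[C,e,F,D,A,E], logical=[F,D,A,E,C,e]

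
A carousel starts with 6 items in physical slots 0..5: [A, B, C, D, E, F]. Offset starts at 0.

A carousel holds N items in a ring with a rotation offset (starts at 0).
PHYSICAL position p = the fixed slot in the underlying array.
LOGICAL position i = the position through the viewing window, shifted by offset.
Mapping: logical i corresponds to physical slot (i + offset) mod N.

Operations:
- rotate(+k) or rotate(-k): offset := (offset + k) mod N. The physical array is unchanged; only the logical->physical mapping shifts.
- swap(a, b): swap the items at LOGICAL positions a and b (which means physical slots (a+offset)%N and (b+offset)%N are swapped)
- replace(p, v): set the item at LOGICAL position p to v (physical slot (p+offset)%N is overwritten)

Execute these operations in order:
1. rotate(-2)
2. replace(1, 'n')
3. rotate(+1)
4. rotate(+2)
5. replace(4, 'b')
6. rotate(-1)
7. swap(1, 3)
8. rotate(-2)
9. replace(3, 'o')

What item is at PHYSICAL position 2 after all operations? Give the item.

Answer: C

Derivation:
After op 1 (rotate(-2)): offset=4, physical=[A,B,C,D,E,F], logical=[E,F,A,B,C,D]
After op 2 (replace(1, 'n')): offset=4, physical=[A,B,C,D,E,n], logical=[E,n,A,B,C,D]
After op 3 (rotate(+1)): offset=5, physical=[A,B,C,D,E,n], logical=[n,A,B,C,D,E]
After op 4 (rotate(+2)): offset=1, physical=[A,B,C,D,E,n], logical=[B,C,D,E,n,A]
After op 5 (replace(4, 'b')): offset=1, physical=[A,B,C,D,E,b], logical=[B,C,D,E,b,A]
After op 6 (rotate(-1)): offset=0, physical=[A,B,C,D,E,b], logical=[A,B,C,D,E,b]
After op 7 (swap(1, 3)): offset=0, physical=[A,D,C,B,E,b], logical=[A,D,C,B,E,b]
After op 8 (rotate(-2)): offset=4, physical=[A,D,C,B,E,b], logical=[E,b,A,D,C,B]
After op 9 (replace(3, 'o')): offset=4, physical=[A,o,C,B,E,b], logical=[E,b,A,o,C,B]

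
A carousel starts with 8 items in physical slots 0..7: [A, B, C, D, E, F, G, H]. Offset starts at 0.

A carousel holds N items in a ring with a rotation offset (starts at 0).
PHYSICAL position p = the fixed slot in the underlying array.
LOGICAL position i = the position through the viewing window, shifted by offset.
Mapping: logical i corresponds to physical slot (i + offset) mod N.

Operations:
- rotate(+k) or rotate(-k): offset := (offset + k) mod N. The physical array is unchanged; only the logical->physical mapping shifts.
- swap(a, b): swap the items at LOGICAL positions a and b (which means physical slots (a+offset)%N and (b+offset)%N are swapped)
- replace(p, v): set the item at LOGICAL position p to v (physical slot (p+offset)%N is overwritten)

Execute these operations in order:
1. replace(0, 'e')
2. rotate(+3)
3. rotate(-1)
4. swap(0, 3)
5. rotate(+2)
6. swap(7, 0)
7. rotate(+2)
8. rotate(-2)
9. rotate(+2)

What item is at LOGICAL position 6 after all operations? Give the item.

After op 1 (replace(0, 'e')): offset=0, physical=[e,B,C,D,E,F,G,H], logical=[e,B,C,D,E,F,G,H]
After op 2 (rotate(+3)): offset=3, physical=[e,B,C,D,E,F,G,H], logical=[D,E,F,G,H,e,B,C]
After op 3 (rotate(-1)): offset=2, physical=[e,B,C,D,E,F,G,H], logical=[C,D,E,F,G,H,e,B]
After op 4 (swap(0, 3)): offset=2, physical=[e,B,F,D,E,C,G,H], logical=[F,D,E,C,G,H,e,B]
After op 5 (rotate(+2)): offset=4, physical=[e,B,F,D,E,C,G,H], logical=[E,C,G,H,e,B,F,D]
After op 6 (swap(7, 0)): offset=4, physical=[e,B,F,E,D,C,G,H], logical=[D,C,G,H,e,B,F,E]
After op 7 (rotate(+2)): offset=6, physical=[e,B,F,E,D,C,G,H], logical=[G,H,e,B,F,E,D,C]
After op 8 (rotate(-2)): offset=4, physical=[e,B,F,E,D,C,G,H], logical=[D,C,G,H,e,B,F,E]
After op 9 (rotate(+2)): offset=6, physical=[e,B,F,E,D,C,G,H], logical=[G,H,e,B,F,E,D,C]

Answer: D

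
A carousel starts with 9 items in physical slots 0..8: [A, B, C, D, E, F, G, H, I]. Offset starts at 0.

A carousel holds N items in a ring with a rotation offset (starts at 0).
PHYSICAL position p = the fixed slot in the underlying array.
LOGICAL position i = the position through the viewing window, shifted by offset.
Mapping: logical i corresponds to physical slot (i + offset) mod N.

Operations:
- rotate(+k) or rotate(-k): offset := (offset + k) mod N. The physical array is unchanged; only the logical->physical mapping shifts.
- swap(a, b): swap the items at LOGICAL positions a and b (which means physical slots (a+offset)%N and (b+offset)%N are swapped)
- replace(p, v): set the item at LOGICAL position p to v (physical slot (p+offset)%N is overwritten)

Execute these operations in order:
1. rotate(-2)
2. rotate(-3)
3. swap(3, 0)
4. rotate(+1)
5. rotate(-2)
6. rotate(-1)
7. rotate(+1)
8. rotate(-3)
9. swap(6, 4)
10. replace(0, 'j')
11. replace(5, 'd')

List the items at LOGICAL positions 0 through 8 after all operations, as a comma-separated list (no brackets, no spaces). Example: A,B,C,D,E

Answer: j,B,C,D,G,d,H,E,I

Derivation:
After op 1 (rotate(-2)): offset=7, physical=[A,B,C,D,E,F,G,H,I], logical=[H,I,A,B,C,D,E,F,G]
After op 2 (rotate(-3)): offset=4, physical=[A,B,C,D,E,F,G,H,I], logical=[E,F,G,H,I,A,B,C,D]
After op 3 (swap(3, 0)): offset=4, physical=[A,B,C,D,H,F,G,E,I], logical=[H,F,G,E,I,A,B,C,D]
After op 4 (rotate(+1)): offset=5, physical=[A,B,C,D,H,F,G,E,I], logical=[F,G,E,I,A,B,C,D,H]
After op 5 (rotate(-2)): offset=3, physical=[A,B,C,D,H,F,G,E,I], logical=[D,H,F,G,E,I,A,B,C]
After op 6 (rotate(-1)): offset=2, physical=[A,B,C,D,H,F,G,E,I], logical=[C,D,H,F,G,E,I,A,B]
After op 7 (rotate(+1)): offset=3, physical=[A,B,C,D,H,F,G,E,I], logical=[D,H,F,G,E,I,A,B,C]
After op 8 (rotate(-3)): offset=0, physical=[A,B,C,D,H,F,G,E,I], logical=[A,B,C,D,H,F,G,E,I]
After op 9 (swap(6, 4)): offset=0, physical=[A,B,C,D,G,F,H,E,I], logical=[A,B,C,D,G,F,H,E,I]
After op 10 (replace(0, 'j')): offset=0, physical=[j,B,C,D,G,F,H,E,I], logical=[j,B,C,D,G,F,H,E,I]
After op 11 (replace(5, 'd')): offset=0, physical=[j,B,C,D,G,d,H,E,I], logical=[j,B,C,D,G,d,H,E,I]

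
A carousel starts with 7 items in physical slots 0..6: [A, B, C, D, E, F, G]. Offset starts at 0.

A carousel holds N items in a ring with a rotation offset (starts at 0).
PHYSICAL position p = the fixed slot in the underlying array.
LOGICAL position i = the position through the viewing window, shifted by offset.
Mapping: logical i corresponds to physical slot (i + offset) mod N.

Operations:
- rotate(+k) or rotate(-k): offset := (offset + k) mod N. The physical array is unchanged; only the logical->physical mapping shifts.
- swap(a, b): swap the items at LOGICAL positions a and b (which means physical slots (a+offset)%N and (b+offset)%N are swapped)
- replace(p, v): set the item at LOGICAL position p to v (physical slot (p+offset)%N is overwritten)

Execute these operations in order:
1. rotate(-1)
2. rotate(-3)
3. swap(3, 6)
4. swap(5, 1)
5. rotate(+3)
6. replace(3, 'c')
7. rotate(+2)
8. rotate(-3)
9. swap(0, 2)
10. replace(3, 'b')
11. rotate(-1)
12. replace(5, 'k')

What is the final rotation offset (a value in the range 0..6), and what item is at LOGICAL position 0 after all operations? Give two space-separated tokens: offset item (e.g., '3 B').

After op 1 (rotate(-1)): offset=6, physical=[A,B,C,D,E,F,G], logical=[G,A,B,C,D,E,F]
After op 2 (rotate(-3)): offset=3, physical=[A,B,C,D,E,F,G], logical=[D,E,F,G,A,B,C]
After op 3 (swap(3, 6)): offset=3, physical=[A,B,G,D,E,F,C], logical=[D,E,F,C,A,B,G]
After op 4 (swap(5, 1)): offset=3, physical=[A,E,G,D,B,F,C], logical=[D,B,F,C,A,E,G]
After op 5 (rotate(+3)): offset=6, physical=[A,E,G,D,B,F,C], logical=[C,A,E,G,D,B,F]
After op 6 (replace(3, 'c')): offset=6, physical=[A,E,c,D,B,F,C], logical=[C,A,E,c,D,B,F]
After op 7 (rotate(+2)): offset=1, physical=[A,E,c,D,B,F,C], logical=[E,c,D,B,F,C,A]
After op 8 (rotate(-3)): offset=5, physical=[A,E,c,D,B,F,C], logical=[F,C,A,E,c,D,B]
After op 9 (swap(0, 2)): offset=5, physical=[F,E,c,D,B,A,C], logical=[A,C,F,E,c,D,B]
After op 10 (replace(3, 'b')): offset=5, physical=[F,b,c,D,B,A,C], logical=[A,C,F,b,c,D,B]
After op 11 (rotate(-1)): offset=4, physical=[F,b,c,D,B,A,C], logical=[B,A,C,F,b,c,D]
After op 12 (replace(5, 'k')): offset=4, physical=[F,b,k,D,B,A,C], logical=[B,A,C,F,b,k,D]

Answer: 4 B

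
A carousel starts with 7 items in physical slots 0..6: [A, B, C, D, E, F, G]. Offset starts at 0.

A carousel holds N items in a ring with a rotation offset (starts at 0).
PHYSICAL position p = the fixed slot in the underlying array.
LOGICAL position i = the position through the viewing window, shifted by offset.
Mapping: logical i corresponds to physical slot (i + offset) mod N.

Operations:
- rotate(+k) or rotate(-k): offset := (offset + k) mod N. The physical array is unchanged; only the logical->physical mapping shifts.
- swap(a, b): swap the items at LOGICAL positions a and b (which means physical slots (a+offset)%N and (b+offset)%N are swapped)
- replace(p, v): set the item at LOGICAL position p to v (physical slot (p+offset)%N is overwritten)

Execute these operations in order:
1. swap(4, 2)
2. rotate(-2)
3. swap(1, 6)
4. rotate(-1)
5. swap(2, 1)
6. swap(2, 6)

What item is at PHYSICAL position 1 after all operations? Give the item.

After op 1 (swap(4, 2)): offset=0, physical=[A,B,E,D,C,F,G], logical=[A,B,E,D,C,F,G]
After op 2 (rotate(-2)): offset=5, physical=[A,B,E,D,C,F,G], logical=[F,G,A,B,E,D,C]
After op 3 (swap(1, 6)): offset=5, physical=[A,B,E,D,G,F,C], logical=[F,C,A,B,E,D,G]
After op 4 (rotate(-1)): offset=4, physical=[A,B,E,D,G,F,C], logical=[G,F,C,A,B,E,D]
After op 5 (swap(2, 1)): offset=4, physical=[A,B,E,D,G,C,F], logical=[G,C,F,A,B,E,D]
After op 6 (swap(2, 6)): offset=4, physical=[A,B,E,F,G,C,D], logical=[G,C,D,A,B,E,F]

Answer: B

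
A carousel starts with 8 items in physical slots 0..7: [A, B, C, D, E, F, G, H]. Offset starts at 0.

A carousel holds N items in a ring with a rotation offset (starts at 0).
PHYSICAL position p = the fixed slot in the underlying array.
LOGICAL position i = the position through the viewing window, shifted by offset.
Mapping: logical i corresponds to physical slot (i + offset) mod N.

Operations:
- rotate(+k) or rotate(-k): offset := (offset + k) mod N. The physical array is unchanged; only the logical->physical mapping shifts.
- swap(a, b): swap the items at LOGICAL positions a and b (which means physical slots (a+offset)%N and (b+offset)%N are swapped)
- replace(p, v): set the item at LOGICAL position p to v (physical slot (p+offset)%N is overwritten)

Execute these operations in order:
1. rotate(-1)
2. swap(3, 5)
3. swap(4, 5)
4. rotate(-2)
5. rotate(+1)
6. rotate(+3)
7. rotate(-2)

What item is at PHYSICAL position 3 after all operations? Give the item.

After op 1 (rotate(-1)): offset=7, physical=[A,B,C,D,E,F,G,H], logical=[H,A,B,C,D,E,F,G]
After op 2 (swap(3, 5)): offset=7, physical=[A,B,E,D,C,F,G,H], logical=[H,A,B,E,D,C,F,G]
After op 3 (swap(4, 5)): offset=7, physical=[A,B,E,C,D,F,G,H], logical=[H,A,B,E,C,D,F,G]
After op 4 (rotate(-2)): offset=5, physical=[A,B,E,C,D,F,G,H], logical=[F,G,H,A,B,E,C,D]
After op 5 (rotate(+1)): offset=6, physical=[A,B,E,C,D,F,G,H], logical=[G,H,A,B,E,C,D,F]
After op 6 (rotate(+3)): offset=1, physical=[A,B,E,C,D,F,G,H], logical=[B,E,C,D,F,G,H,A]
After op 7 (rotate(-2)): offset=7, physical=[A,B,E,C,D,F,G,H], logical=[H,A,B,E,C,D,F,G]

Answer: C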